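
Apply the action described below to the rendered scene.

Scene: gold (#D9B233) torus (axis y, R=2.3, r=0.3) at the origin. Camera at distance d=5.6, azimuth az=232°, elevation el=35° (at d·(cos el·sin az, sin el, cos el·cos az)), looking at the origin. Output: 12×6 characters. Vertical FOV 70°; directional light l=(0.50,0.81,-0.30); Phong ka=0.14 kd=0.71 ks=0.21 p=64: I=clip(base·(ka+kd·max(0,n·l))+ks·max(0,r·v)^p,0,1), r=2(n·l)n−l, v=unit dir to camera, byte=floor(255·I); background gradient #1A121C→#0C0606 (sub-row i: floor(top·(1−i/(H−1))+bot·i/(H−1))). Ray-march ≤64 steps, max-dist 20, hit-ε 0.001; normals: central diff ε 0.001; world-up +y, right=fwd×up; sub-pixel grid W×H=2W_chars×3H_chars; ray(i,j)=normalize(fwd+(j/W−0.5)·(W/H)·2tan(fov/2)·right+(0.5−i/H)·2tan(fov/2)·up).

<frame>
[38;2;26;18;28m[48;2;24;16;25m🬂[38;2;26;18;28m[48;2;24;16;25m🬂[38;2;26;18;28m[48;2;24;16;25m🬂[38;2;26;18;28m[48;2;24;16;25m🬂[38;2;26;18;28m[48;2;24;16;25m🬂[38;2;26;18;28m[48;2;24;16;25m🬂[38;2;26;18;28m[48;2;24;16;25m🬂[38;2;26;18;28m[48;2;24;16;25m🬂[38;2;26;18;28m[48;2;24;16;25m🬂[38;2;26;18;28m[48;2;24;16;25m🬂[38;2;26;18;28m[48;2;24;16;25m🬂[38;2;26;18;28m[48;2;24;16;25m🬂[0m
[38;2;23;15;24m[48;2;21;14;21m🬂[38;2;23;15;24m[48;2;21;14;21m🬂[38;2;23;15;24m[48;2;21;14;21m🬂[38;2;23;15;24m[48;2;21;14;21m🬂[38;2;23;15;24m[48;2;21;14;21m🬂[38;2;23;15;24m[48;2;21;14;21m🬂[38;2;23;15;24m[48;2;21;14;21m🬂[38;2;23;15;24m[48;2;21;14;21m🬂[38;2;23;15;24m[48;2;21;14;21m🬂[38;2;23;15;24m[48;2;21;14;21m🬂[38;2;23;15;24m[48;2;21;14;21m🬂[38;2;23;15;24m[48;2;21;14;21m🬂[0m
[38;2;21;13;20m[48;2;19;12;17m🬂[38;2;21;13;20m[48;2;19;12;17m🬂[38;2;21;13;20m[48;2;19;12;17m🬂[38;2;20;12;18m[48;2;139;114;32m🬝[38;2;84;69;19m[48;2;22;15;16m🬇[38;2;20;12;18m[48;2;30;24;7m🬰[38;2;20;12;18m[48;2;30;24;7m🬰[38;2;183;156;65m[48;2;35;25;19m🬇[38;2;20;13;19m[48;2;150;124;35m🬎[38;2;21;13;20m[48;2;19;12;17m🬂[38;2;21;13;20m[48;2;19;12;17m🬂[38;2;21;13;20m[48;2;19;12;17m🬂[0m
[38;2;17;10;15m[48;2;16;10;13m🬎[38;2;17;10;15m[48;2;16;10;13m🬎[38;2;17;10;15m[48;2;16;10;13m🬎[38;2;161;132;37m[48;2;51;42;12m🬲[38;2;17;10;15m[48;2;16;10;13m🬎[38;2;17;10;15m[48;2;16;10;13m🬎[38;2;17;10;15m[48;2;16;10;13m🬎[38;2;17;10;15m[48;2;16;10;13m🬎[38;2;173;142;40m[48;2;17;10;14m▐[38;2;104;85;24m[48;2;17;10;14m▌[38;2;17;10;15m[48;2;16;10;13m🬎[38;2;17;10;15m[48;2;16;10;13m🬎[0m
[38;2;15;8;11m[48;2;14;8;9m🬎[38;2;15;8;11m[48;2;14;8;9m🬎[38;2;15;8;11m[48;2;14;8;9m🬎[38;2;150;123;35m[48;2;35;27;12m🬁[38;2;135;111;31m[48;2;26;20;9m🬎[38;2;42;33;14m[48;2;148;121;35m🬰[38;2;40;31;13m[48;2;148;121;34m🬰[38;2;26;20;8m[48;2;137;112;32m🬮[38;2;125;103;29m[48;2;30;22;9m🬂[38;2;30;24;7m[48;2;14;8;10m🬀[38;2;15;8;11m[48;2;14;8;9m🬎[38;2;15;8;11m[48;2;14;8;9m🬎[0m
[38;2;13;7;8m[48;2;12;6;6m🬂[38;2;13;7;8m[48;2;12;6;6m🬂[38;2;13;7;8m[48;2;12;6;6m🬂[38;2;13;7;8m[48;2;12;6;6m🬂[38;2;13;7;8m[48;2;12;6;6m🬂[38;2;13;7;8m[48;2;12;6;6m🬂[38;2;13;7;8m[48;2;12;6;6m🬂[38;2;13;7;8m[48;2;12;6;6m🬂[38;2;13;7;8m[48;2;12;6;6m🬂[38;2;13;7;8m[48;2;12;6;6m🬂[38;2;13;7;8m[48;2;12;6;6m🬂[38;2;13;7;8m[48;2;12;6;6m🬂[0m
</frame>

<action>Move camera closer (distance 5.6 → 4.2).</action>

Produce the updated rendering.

<frame>
[38;2;26;18;28m[48;2;24;16;25m🬂[38;2;26;18;28m[48;2;24;16;25m🬂[38;2;26;18;28m[48;2;24;16;25m🬂[38;2;26;18;28m[48;2;24;16;25m🬂[38;2;26;18;28m[48;2;24;16;25m🬂[38;2;26;18;28m[48;2;24;16;25m🬂[38;2;26;18;28m[48;2;24;16;25m🬂[38;2;26;18;28m[48;2;24;16;25m🬂[38;2;26;18;28m[48;2;24;16;25m🬂[38;2;26;18;28m[48;2;24;16;25m🬂[38;2;26;18;28m[48;2;24;16;25m🬂[38;2;26;18;28m[48;2;24;16;25m🬂[0m
[38;2;23;15;24m[48;2;21;14;21m🬂[38;2;23;15;24m[48;2;21;14;21m🬂[38;2;23;15;24m[48;2;21;14;21m🬂[38;2;23;15;24m[48;2;21;14;21m🬂[38;2;23;15;24m[48;2;21;14;21m🬂[38;2;23;15;24m[48;2;21;14;21m🬂[38;2;23;15;24m[48;2;21;14;21m🬂[38;2;23;15;24m[48;2;21;14;21m🬂[38;2;23;15;24m[48;2;21;14;21m🬂[38;2;23;15;24m[48;2;21;14;21m🬂[38;2;23;15;24m[48;2;21;14;21m🬂[38;2;23;15;24m[48;2;21;14;21m🬂[0m
[38;2;21;13;20m[48;2;19;12;17m🬂[38;2;21;13;20m[48;2;19;12;17m🬂[38;2;20;12;18m[48;2;142;116;33m🬝[38;2;37;28;14m[48;2;175;144;41m🬸[38;2;137;112;32m[48;2;23;17;13m🬁[38;2;90;73;21m[48;2;22;15;14m🬂[38;2;97;80;22m[48;2;19;12;17m🬂[38;2;147;120;34m[48;2;27;20;12m🬂[38;2;145;120;36m[48;2;34;25;18m🬋[38;2;20;13;19m[48;2;154;126;35m🬊[38;2;21;13;20m[48;2;19;12;17m🬂[38;2;21;13;20m[48;2;19;12;17m🬂[0m
[38;2;17;10;15m[48;2;16;10;13m🬎[38;2;17;10;15m[48;2;166;136;39m🬝[38;2;148;121;34m[48;2;58;48;13m▌[38;2;30;24;7m[48;2;16;10;14m🬀[38;2;17;10;15m[48;2;16;10;13m🬎[38;2;17;10;15m[48;2;16;10;13m🬎[38;2;17;10;15m[48;2;16;10;13m🬎[38;2;17;10;15m[48;2;16;10;13m🬎[38;2;17;10;15m[48;2;16;10;13m🬎[38;2;176;145;41m[48;2;41;31;16m▐[38;2;161;132;37m[48;2;40;30;17m▌[38;2;17;10;15m[48;2;16;10;13m🬎[0m
[38;2;15;8;11m[48;2;14;8;9m🬎[38;2;145;119;34m[48;2;14;8;10m🬉[38;2;121;99;28m[48;2;153;126;36m🬁[38;2;15;8;11m[48;2;145;119;35m🬊[38;2;135;111;31m[48;2;15;8;11m🬏[38;2;15;8;11m[48;2;14;8;9m🬎[38;2;15;8;11m[48;2;14;8;9m🬎[38;2;15;8;11m[48;2;14;8;9m🬎[38;2;15;8;11m[48;2;167;137;39m🬎[38;2;16;9;12m[48;2;157;129;36m🬀[38;2;135;111;31m[48;2;47;37;12m🬄[38;2;15;8;11m[48;2;14;8;9m🬎[0m
[38;2;13;7;8m[48;2;12;6;6m🬂[38;2;13;7;8m[48;2;12;6;6m🬂[38;2;108;88;25m[48;2;25;17;8m🬂[38;2;134;111;34m[48;2;37;28;10m🬎[38;2;145;119;34m[48;2;88;72;20m🬎[38;2;148;121;34m[48;2;99;81;23m🬎[38;2;149;122;34m[48;2;96;78;22m🬎[38;2;143;117;33m[48;2;76;62;17m🬎[38;2;130;106;30m[48;2;54;44;12m🬆[38;2;90;74;20m[48;2;26;19;7m🬂[38;2;30;24;7m[48;2;12;6;6m🬀[38;2;13;7;8m[48;2;12;6;6m🬂[0m
</frame>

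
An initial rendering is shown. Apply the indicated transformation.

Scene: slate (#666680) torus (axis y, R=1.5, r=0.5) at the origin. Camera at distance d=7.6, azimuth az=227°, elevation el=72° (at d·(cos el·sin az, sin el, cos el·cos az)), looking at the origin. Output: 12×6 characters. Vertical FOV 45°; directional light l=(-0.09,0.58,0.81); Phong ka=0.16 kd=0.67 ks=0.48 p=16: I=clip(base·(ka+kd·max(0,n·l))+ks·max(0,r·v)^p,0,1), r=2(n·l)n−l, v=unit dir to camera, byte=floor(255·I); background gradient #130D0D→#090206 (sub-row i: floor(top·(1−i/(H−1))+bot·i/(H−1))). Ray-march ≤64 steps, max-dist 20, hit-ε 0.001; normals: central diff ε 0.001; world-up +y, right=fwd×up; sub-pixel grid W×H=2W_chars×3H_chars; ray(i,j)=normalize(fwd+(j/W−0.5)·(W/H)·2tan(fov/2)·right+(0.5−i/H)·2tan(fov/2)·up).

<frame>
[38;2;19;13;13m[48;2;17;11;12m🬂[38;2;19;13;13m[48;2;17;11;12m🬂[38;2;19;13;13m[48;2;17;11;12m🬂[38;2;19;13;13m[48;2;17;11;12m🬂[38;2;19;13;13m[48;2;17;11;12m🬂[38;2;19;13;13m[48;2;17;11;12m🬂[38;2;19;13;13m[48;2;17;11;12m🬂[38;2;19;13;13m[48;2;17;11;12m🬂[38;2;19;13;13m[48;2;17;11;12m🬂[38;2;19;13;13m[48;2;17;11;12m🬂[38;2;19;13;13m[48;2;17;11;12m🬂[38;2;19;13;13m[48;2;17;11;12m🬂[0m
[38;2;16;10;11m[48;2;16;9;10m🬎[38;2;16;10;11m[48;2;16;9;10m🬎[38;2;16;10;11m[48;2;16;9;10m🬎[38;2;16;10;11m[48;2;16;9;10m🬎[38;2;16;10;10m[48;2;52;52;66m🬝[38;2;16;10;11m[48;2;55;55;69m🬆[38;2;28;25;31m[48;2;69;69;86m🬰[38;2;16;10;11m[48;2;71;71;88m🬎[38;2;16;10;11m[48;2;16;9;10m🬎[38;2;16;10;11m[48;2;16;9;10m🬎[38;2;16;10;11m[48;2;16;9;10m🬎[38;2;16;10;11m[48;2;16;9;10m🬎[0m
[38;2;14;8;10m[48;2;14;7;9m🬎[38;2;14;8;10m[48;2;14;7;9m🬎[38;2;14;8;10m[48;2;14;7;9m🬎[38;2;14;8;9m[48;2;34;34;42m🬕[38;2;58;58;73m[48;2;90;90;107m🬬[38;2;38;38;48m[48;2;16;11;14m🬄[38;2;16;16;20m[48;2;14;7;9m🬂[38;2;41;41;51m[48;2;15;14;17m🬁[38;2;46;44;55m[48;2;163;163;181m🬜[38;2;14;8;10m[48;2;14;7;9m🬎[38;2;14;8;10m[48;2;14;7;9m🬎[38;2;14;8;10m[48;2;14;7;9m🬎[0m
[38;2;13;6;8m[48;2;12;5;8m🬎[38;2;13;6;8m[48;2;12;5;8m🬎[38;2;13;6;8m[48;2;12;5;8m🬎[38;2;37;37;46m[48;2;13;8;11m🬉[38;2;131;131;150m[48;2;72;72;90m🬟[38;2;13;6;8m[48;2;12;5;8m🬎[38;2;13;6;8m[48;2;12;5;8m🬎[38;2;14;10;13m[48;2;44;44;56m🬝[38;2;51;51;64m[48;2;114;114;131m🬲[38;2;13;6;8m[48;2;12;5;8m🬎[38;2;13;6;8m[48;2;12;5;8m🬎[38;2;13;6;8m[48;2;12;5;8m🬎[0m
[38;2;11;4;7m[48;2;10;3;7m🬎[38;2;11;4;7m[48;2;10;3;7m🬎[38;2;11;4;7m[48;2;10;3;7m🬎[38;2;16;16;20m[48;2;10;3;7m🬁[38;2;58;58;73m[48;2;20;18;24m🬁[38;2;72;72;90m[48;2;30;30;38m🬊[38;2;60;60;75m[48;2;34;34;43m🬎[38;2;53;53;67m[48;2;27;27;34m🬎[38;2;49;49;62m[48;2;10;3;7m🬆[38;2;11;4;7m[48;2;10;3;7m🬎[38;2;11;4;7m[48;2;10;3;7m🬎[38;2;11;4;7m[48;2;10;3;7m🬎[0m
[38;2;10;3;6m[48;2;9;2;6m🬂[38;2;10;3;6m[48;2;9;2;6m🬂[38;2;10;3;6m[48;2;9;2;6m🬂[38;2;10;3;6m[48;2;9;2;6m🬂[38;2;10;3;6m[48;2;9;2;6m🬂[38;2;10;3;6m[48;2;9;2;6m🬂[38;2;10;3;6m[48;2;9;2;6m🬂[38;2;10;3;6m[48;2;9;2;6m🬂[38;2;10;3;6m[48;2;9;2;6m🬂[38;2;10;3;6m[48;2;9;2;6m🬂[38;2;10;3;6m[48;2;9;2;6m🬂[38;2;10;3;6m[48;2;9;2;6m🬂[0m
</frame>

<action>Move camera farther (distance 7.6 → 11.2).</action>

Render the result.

<frame>
[38;2;19;13;13m[48;2;17;11;12m🬂[38;2;19;13;13m[48;2;17;11;12m🬂[38;2;19;13;13m[48;2;17;11;12m🬂[38;2;19;13;13m[48;2;17;11;12m🬂[38;2;19;13;13m[48;2;17;11;12m🬂[38;2;19;13;13m[48;2;17;11;12m🬂[38;2;19;13;13m[48;2;17;11;12m🬂[38;2;19;13;13m[48;2;17;11;12m🬂[38;2;19;13;13m[48;2;17;11;12m🬂[38;2;19;13;13m[48;2;17;11;12m🬂[38;2;19;13;13m[48;2;17;11;12m🬂[38;2;19;13;13m[48;2;17;11;12m🬂[0m
[38;2;16;10;11m[48;2;16;9;10m🬎[38;2;16;10;11m[48;2;16;9;10m🬎[38;2;16;10;11m[48;2;16;9;10m🬎[38;2;16;10;11m[48;2;16;9;10m🬎[38;2;16;10;11m[48;2;16;9;10m🬎[38;2;16;10;11m[48;2;16;9;10m🬎[38;2;16;10;11m[48;2;16;9;10m🬎[38;2;16;10;11m[48;2;16;9;10m🬎[38;2;16;10;11m[48;2;16;9;10m🬎[38;2;16;10;11m[48;2;16;9;10m🬎[38;2;16;10;11m[48;2;16;9;10m🬎[38;2;16;10;11m[48;2;16;9;10m🬎[0m
[38;2;14;8;10m[48;2;14;7;9m🬎[38;2;14;8;10m[48;2;14;7;9m🬎[38;2;14;8;10m[48;2;14;7;9m🬎[38;2;14;8;10m[48;2;14;7;9m🬎[38;2;14;8;9m[48;2;44;44;55m🬕[38;2;56;56;70m[48;2;24;20;26m🬕[38;2;59;59;73m[48;2;15;11;14m🬂[38;2;23;21;26m[48;2;79;79;98m🬔[38;2;14;8;10m[48;2;14;7;9m🬎[38;2;14;8;10m[48;2;14;7;9m🬎[38;2;14;8;10m[48;2;14;7;9m🬎[38;2;14;8;10m[48;2;14;7;9m🬎[0m
[38;2;13;6;8m[48;2;12;5;8m🬎[38;2;13;6;8m[48;2;12;5;8m🬎[38;2;13;6;8m[48;2;12;5;8m🬎[38;2;13;6;8m[48;2;12;5;8m🬎[38;2;50;50;63m[48;2;13;8;11m🬉[38;2;72;72;90m[48;2;13;6;8m🬲[38;2;13;6;8m[48;2;62;62;77m🬎[38;2;24;24;30m[48;2;59;59;74m🬄[38;2;13;6;8m[48;2;12;5;8m🬎[38;2;13;6;8m[48;2;12;5;8m🬎[38;2;13;6;8m[48;2;12;5;8m🬎[38;2;13;6;8m[48;2;12;5;8m🬎[0m
[38;2;11;4;7m[48;2;10;3;7m🬎[38;2;11;4;7m[48;2;10;3;7m🬎[38;2;11;4;7m[48;2;10;3;7m🬎[38;2;11;4;7m[48;2;10;3;7m🬎[38;2;11;4;7m[48;2;10;3;7m🬎[38;2;34;34;43m[48;2;11;6;9m🬁[38;2;44;44;55m[48;2;10;3;7m🬂[38;2;37;37;47m[48;2;10;3;7m🬀[38;2;11;4;7m[48;2;10;3;7m🬎[38;2;11;4;7m[48;2;10;3;7m🬎[38;2;11;4;7m[48;2;10;3;7m🬎[38;2;11;4;7m[48;2;10;3;7m🬎[0m
[38;2;10;3;6m[48;2;9;2;6m🬂[38;2;10;3;6m[48;2;9;2;6m🬂[38;2;10;3;6m[48;2;9;2;6m🬂[38;2;10;3;6m[48;2;9;2;6m🬂[38;2;10;3;6m[48;2;9;2;6m🬂[38;2;10;3;6m[48;2;9;2;6m🬂[38;2;10;3;6m[48;2;9;2;6m🬂[38;2;10;3;6m[48;2;9;2;6m🬂[38;2;10;3;6m[48;2;9;2;6m🬂[38;2;10;3;6m[48;2;9;2;6m🬂[38;2;10;3;6m[48;2;9;2;6m🬂[38;2;10;3;6m[48;2;9;2;6m🬂[0m
</frame>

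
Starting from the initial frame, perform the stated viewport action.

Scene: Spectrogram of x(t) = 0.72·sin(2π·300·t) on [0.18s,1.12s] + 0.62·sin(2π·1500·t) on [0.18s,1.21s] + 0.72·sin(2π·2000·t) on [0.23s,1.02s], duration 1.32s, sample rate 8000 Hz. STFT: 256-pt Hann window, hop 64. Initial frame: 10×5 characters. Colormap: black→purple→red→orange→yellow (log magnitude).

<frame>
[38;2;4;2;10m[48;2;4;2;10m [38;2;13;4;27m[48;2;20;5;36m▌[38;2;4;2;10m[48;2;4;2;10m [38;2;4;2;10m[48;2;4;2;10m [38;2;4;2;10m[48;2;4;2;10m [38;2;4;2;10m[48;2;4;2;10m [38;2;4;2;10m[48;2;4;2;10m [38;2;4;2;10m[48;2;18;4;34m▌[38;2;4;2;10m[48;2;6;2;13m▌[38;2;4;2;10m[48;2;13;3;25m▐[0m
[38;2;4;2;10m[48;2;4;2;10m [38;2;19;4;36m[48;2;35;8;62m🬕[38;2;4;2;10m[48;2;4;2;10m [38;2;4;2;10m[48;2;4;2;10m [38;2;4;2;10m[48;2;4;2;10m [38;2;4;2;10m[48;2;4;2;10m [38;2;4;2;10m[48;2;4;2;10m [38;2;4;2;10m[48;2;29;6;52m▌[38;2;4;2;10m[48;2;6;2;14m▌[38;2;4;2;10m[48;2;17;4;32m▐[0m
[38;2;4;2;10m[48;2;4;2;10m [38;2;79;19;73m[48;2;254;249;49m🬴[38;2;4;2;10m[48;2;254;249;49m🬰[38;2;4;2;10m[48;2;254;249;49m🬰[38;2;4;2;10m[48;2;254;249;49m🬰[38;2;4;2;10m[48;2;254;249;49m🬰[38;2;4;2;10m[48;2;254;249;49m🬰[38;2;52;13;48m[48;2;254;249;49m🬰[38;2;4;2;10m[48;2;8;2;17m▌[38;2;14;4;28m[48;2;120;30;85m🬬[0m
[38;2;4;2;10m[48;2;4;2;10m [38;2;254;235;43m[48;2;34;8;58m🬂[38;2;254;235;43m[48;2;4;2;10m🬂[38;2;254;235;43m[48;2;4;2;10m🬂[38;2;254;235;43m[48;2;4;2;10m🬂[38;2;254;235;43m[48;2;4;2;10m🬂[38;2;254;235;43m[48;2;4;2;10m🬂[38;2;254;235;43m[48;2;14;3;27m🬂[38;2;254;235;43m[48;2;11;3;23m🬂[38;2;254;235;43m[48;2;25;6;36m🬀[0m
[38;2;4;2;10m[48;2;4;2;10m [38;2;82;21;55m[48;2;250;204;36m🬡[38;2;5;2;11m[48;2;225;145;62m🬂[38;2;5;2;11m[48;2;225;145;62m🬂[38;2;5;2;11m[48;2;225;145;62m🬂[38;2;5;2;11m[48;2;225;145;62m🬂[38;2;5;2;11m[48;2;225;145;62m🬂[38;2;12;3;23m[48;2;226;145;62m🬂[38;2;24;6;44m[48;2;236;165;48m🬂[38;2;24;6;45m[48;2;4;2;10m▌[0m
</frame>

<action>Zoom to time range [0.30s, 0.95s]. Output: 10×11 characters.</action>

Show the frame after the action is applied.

<frame>
[38;2;4;2;10m[48;2;4;2;10m [38;2;4;2;10m[48;2;4;2;10m [38;2;4;2;10m[48;2;4;2;10m [38;2;4;2;10m[48;2;4;2;10m [38;2;4;2;10m[48;2;4;2;10m [38;2;4;2;10m[48;2;4;2;10m [38;2;4;2;10m[48;2;4;2;10m [38;2;4;2;10m[48;2;4;2;10m [38;2;4;2;10m[48;2;4;2;10m [38;2;4;2;10m[48;2;4;2;10m [0m
[38;2;4;2;10m[48;2;4;2;10m [38;2;4;2;10m[48;2;4;2;10m [38;2;4;2;10m[48;2;4;2;10m [38;2;4;2;10m[48;2;4;2;10m [38;2;4;2;10m[48;2;4;2;10m [38;2;4;2;10m[48;2;4;2;10m [38;2;4;2;10m[48;2;4;2;10m [38;2;4;2;10m[48;2;4;2;10m [38;2;4;2;10m[48;2;4;2;10m [38;2;4;2;10m[48;2;4;2;10m [0m
[38;2;4;2;10m[48;2;4;2;10m [38;2;4;2;10m[48;2;4;2;10m [38;2;4;2;10m[48;2;4;2;10m [38;2;4;2;10m[48;2;4;2;10m [38;2;4;2;10m[48;2;4;2;10m [38;2;4;2;10m[48;2;4;2;10m [38;2;4;2;10m[48;2;4;2;10m [38;2;4;2;10m[48;2;4;2;10m [38;2;4;2;10m[48;2;4;2;10m [38;2;4;2;10m[48;2;4;2;10m [0m
[38;2;4;2;10m[48;2;4;2;10m [38;2;4;2;10m[48;2;4;2;10m [38;2;4;2;10m[48;2;4;2;10m [38;2;4;2;10m[48;2;4;2;10m [38;2;4;2;10m[48;2;4;2;10m [38;2;4;2;10m[48;2;4;2;10m [38;2;4;2;10m[48;2;4;2;10m [38;2;4;2;10m[48;2;4;2;10m [38;2;4;2;10m[48;2;4;2;10m [38;2;4;2;10m[48;2;4;2;10m [0m
[38;2;4;2;10m[48;2;4;2;10m [38;2;4;2;10m[48;2;4;2;10m [38;2;4;2;10m[48;2;4;2;10m [38;2;4;2;10m[48;2;4;2;10m [38;2;4;2;10m[48;2;4;2;10m [38;2;4;2;10m[48;2;4;2;10m [38;2;4;2;10m[48;2;4;2;10m [38;2;4;2;10m[48;2;4;2;10m [38;2;4;2;10m[48;2;4;2;10m [38;2;4;2;10m[48;2;4;2;10m [0m
[38;2;6;2;14m[48;2;254;249;49m🬰[38;2;6;2;14m[48;2;254;249;49m🬰[38;2;6;2;14m[48;2;254;249;49m🬰[38;2;6;2;14m[48;2;254;249;49m🬰[38;2;6;2;14m[48;2;254;249;49m🬰[38;2;6;2;14m[48;2;254;249;49m🬰[38;2;6;2;14m[48;2;254;249;49m🬰[38;2;6;2;14m[48;2;254;249;49m🬰[38;2;6;2;14m[48;2;254;249;49m🬰[38;2;6;2;14m[48;2;254;249;49m🬰[0m
[38;2;4;2;10m[48;2;254;235;43m🬎[38;2;4;2;10m[48;2;254;235;43m🬎[38;2;4;2;10m[48;2;254;235;43m🬎[38;2;4;2;10m[48;2;254;235;43m🬎[38;2;4;2;10m[48;2;254;235;43m🬎[38;2;4;2;10m[48;2;254;235;43m🬎[38;2;4;2;10m[48;2;254;235;43m🬎[38;2;4;2;10m[48;2;254;235;43m🬎[38;2;4;2;10m[48;2;254;235;43m🬎[38;2;4;2;10m[48;2;254;235;43m🬎[0m
[38;2;6;2;14m[48;2;4;2;10m🬂[38;2;6;2;14m[48;2;4;2;10m🬂[38;2;6;2;14m[48;2;4;2;10m🬂[38;2;6;2;14m[48;2;4;2;10m🬂[38;2;6;2;14m[48;2;4;2;10m🬂[38;2;6;2;14m[48;2;4;2;10m🬂[38;2;6;2;14m[48;2;4;2;10m🬂[38;2;6;2;14m[48;2;4;2;10m🬂[38;2;6;2;14m[48;2;4;2;10m🬂[38;2;6;2;14m[48;2;4;2;10m🬂[0m
[38;2;4;2;10m[48;2;4;2;10m [38;2;4;2;10m[48;2;4;2;10m [38;2;4;2;10m[48;2;4;2;10m [38;2;4;2;10m[48;2;4;2;10m [38;2;4;2;10m[48;2;4;2;10m [38;2;4;2;10m[48;2;4;2;10m [38;2;4;2;10m[48;2;4;2;10m [38;2;4;2;10m[48;2;4;2;10m [38;2;4;2;10m[48;2;4;2;10m [38;2;4;2;10m[48;2;4;2;10m [0m
[38;2;5;2;12m[48;2;43;10;76m🬎[38;2;5;2;12m[48;2;43;10;76m🬎[38;2;5;2;12m[48;2;43;10;76m🬎[38;2;5;2;12m[48;2;43;10;76m🬎[38;2;5;2;12m[48;2;43;10;76m🬎[38;2;5;2;12m[48;2;43;10;76m🬎[38;2;5;2;12m[48;2;43;10;76m🬎[38;2;5;2;12m[48;2;43;10;76m🬎[38;2;5;2;12m[48;2;43;10;76m🬎[38;2;5;2;12m[48;2;43;10;76m🬎[0m
[38;2;254;239;45m[48;2;21;5;39m🬂[38;2;254;239;45m[48;2;21;5;39m🬂[38;2;254;239;45m[48;2;21;5;39m🬂[38;2;254;239;45m[48;2;21;5;39m🬂[38;2;254;239;45m[48;2;21;5;39m🬂[38;2;254;239;45m[48;2;21;5;39m🬂[38;2;254;239;45m[48;2;21;5;39m🬂[38;2;254;239;45m[48;2;21;5;39m🬂[38;2;254;239;45m[48;2;21;5;39m🬂[38;2;254;239;45m[48;2;21;5;39m🬂[0m
</frame>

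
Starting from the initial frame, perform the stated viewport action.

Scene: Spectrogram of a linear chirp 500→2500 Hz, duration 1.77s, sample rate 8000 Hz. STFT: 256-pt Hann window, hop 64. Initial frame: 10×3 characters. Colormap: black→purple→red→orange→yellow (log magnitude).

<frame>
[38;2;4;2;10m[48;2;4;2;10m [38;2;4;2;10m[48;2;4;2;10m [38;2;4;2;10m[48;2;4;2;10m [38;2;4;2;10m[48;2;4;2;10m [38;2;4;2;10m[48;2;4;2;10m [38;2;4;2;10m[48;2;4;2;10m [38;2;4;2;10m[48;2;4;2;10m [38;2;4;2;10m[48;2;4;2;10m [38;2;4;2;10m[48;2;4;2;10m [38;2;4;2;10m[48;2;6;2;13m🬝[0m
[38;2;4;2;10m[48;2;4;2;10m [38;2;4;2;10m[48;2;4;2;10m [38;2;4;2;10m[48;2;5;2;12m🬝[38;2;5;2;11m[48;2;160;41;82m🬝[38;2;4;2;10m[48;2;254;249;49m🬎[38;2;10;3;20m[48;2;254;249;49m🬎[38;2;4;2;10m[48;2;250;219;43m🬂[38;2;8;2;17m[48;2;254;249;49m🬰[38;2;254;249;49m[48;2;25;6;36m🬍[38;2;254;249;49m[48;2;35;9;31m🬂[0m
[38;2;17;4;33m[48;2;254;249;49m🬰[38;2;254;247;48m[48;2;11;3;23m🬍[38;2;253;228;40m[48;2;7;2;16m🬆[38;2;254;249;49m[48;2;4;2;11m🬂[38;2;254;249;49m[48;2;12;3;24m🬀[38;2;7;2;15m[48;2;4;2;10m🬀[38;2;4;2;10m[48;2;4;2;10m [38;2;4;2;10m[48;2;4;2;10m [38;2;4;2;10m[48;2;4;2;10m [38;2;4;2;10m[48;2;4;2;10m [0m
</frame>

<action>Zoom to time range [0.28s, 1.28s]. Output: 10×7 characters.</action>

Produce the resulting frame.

<frame>
[38;2;4;2;10m[48;2;4;2;10m [38;2;4;2;10m[48;2;4;2;10m [38;2;4;2;10m[48;2;4;2;10m [38;2;4;2;10m[48;2;4;2;10m [38;2;4;2;10m[48;2;4;2;10m [38;2;4;2;10m[48;2;4;2;10m [38;2;4;2;10m[48;2;4;2;10m [38;2;4;2;10m[48;2;4;2;10m [38;2;4;2;10m[48;2;4;2;10m [38;2;4;2;10m[48;2;4;2;10m [0m
[38;2;4;2;10m[48;2;4;2;10m [38;2;4;2;10m[48;2;4;2;10m [38;2;4;2;10m[48;2;4;2;10m [38;2;4;2;10m[48;2;4;2;10m [38;2;4;2;10m[48;2;4;2;10m [38;2;4;2;10m[48;2;4;2;10m [38;2;4;2;10m[48;2;4;2;10m [38;2;4;2;10m[48;2;4;2;10m [38;2;4;2;10m[48;2;4;2;10m [38;2;4;2;10m[48;2;4;2;10m [0m
[38;2;4;2;10m[48;2;4;2;10m [38;2;4;2;10m[48;2;4;2;10m [38;2;4;2;10m[48;2;4;2;10m [38;2;4;2;10m[48;2;4;2;10m [38;2;4;2;10m[48;2;4;2;10m [38;2;4;2;10m[48;2;4;2;10m [38;2;4;2;10m[48;2;4;2;10m [38;2;4;2;10m[48;2;4;2;10m [38;2;4;2;10m[48;2;4;2;10m [38;2;4;2;10m[48;2;4;2;10m [0m
[38;2;4;2;10m[48;2;4;2;10m [38;2;4;2;10m[48;2;4;2;10m [38;2;4;2;10m[48;2;4;2;10m [38;2;4;2;10m[48;2;4;2;10m [38;2;4;2;10m[48;2;4;2;11m🬝[38;2;4;2;10m[48;2;5;2;11m🬎[38;2;4;2;11m[48;2;14;4;27m🬝[38;2;14;4;26m[48;2;252;209;33m🬝[38;2;11;3;22m[48;2;254;249;49m🬎[38;2;6;2;13m[48;2;243;205;52m🬂[0m
[38;2;4;2;10m[48;2;6;2;13m🬝[38;2;5;2;12m[48;2;22;5;40m🬝[38;2;31;8;26m[48;2;254;248;49m🬝[38;2;16;4;31m[48;2;254;249;49m🬎[38;2;7;2;16m[48;2;253;233;42m🬂[38;2;254;249;49m[48;2;84;21;61m🬋[38;2;252;223;39m[48;2;7;2;16m🬎[38;2;254;249;49m[48;2;11;3;23m🬂[38;2;254;237;44m[48;2;23;6;26m🬀[38;2;14;4;27m[48;2;4;2;11m🬀[0m
[38;2;253;223;38m[48;2;29;7;53m🬍[38;2;254;248;49m[48;2;50;13;37m🬆[38;2;254;249;49m[48;2;10;3;20m🬂[38;2;251;172;18m[48;2;10;3;20m🬀[38;2;13;4;26m[48;2;4;2;11m🬀[38;2;5;2;12m[48;2;4;2;10m🬀[38;2;4;2;11m[48;2;4;2;10m🬀[38;2;4;2;10m[48;2;4;2;10m [38;2;4;2;10m[48;2;4;2;10m [38;2;4;2;10m[48;2;4;2;10m [0m
[38;2;5;2;12m[48;2;4;2;10m🬀[38;2;4;2;10m[48;2;4;2;10m [38;2;4;2;10m[48;2;4;2;10m [38;2;4;2;10m[48;2;4;2;10m [38;2;4;2;10m[48;2;4;2;10m [38;2;4;2;10m[48;2;4;2;10m [38;2;4;2;10m[48;2;4;2;10m [38;2;4;2;10m[48;2;4;2;10m [38;2;4;2;10m[48;2;4;2;10m [38;2;4;2;10m[48;2;4;2;10m [0m
</frame>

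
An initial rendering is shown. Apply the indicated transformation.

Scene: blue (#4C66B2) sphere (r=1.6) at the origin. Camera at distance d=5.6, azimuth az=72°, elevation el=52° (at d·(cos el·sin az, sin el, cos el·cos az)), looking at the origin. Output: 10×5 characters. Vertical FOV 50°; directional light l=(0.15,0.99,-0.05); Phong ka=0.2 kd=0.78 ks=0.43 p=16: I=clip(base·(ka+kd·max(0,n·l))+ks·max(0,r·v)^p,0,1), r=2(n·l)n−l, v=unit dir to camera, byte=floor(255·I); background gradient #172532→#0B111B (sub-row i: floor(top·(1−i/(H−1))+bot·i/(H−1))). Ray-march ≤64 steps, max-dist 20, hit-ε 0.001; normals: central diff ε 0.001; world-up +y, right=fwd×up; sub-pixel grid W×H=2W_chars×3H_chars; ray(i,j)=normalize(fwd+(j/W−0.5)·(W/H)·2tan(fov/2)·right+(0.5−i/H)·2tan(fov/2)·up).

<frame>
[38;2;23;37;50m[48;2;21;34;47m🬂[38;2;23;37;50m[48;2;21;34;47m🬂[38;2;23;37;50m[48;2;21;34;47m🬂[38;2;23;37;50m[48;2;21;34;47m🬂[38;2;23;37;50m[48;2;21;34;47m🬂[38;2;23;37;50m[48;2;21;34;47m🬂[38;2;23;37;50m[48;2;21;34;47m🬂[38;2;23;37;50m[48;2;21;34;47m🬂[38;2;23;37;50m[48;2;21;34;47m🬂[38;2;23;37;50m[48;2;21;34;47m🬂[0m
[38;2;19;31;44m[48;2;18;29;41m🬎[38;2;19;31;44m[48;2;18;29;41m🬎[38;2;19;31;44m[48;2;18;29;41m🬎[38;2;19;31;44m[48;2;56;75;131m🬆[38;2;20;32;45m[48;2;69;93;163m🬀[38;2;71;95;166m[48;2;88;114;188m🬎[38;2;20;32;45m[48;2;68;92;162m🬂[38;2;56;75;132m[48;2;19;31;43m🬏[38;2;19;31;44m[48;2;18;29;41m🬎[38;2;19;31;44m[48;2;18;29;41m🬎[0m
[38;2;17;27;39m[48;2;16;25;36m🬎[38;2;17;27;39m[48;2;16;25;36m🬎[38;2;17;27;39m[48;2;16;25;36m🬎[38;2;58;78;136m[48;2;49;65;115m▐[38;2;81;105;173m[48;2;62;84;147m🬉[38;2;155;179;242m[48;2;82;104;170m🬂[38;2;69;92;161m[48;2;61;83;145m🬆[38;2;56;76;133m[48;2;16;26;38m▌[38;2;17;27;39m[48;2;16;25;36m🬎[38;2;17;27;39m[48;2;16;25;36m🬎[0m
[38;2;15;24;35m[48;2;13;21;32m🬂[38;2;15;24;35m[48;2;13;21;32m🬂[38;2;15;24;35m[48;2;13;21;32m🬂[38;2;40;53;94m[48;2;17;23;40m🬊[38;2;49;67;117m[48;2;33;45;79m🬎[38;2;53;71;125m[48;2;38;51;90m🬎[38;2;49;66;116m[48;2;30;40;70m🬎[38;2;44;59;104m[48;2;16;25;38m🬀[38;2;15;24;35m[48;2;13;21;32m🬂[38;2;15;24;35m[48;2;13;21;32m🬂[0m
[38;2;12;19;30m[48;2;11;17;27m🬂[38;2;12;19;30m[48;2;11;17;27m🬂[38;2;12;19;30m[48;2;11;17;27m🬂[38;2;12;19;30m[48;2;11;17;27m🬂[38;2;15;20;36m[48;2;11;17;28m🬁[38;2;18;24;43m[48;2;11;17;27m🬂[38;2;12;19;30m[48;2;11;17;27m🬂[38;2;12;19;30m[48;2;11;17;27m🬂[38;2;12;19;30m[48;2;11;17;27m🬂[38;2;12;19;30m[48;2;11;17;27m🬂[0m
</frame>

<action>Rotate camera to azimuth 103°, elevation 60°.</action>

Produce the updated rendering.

<frame>
[38;2;23;37;50m[48;2;21;34;47m🬂[38;2;23;37;50m[48;2;21;34;47m🬂[38;2;23;37;50m[48;2;21;34;47m🬂[38;2;23;37;50m[48;2;21;34;47m🬂[38;2;23;37;50m[48;2;21;34;47m🬂[38;2;23;37;50m[48;2;21;34;47m🬂[38;2;23;37;50m[48;2;21;34;47m🬂[38;2;23;37;50m[48;2;21;34;47m🬂[38;2;23;37;50m[48;2;21;34;47m🬂[38;2;23;37;50m[48;2;21;34;47m🬂[0m
[38;2;19;31;44m[48;2;18;29;41m🬎[38;2;19;31;44m[48;2;18;29;41m🬎[38;2;19;31;44m[48;2;18;29;41m🬎[38;2;19;31;44m[48;2;57;76;133m🬆[38;2;20;32;45m[48;2;68;92;161m🬀[38;2;63;84;148m[48;2;74;99;172m🬂[38;2;20;32;45m[48;2;65;88;154m🬂[38;2;50;67;118m[48;2;19;31;43m🬏[38;2;19;31;44m[48;2;18;29;41m🬎[38;2;19;31;44m[48;2;18;29;41m🬎[0m
[38;2;17;27;39m[48;2;16;25;36m🬎[38;2;17;27;39m[48;2;16;25;36m🬎[38;2;17;27;39m[48;2;16;25;36m🬎[38;2;63;85;149m[48;2;54;73;128m▐[38;2;96;121;193m[48;2;68;92;160m🬉[38;2;157;182;255m[48;2;88;112;182m🬄[38;2;69;93;162m[48;2;64;86;151m🬆[38;2;55;75;131m[48;2;16;26;38m▌[38;2;17;27;39m[48;2;16;25;36m🬎[38;2;17;27;39m[48;2;16;25;36m🬎[0m
[38;2;15;24;35m[48;2;13;21;32m🬂[38;2;15;24;35m[48;2;13;21;32m🬂[38;2;15;24;35m[48;2;13;21;32m🬂[38;2;48;65;115m[48;2;23;33;56m🬊[38;2;58;77;136m[48;2;43;59;102m🬎[38;2;60;81;141m[48;2;46;63;110m🬎[38;2;54;73;128m[48;2;36;48;85m🬎[38;2;38;51;90m[48;2;13;22;32m🬄[38;2;15;24;35m[48;2;13;21;32m🬂[38;2;15;24;35m[48;2;13;21;32m🬂[0m
[38;2;12;19;30m[48;2;11;17;27m🬂[38;2;12;19;30m[48;2;11;17;27m🬂[38;2;12;19;30m[48;2;11;17;27m🬂[38;2;12;19;30m[48;2;11;17;27m🬂[38;2;26;35;61m[48;2;11;17;28m🬁[38;2;27;37;65m[48;2;11;17;27m🬂[38;2;12;19;30m[48;2;11;17;27m🬂[38;2;12;19;30m[48;2;11;17;27m🬂[38;2;12;19;30m[48;2;11;17;27m🬂[38;2;12;19;30m[48;2;11;17;27m🬂[0m
</frame>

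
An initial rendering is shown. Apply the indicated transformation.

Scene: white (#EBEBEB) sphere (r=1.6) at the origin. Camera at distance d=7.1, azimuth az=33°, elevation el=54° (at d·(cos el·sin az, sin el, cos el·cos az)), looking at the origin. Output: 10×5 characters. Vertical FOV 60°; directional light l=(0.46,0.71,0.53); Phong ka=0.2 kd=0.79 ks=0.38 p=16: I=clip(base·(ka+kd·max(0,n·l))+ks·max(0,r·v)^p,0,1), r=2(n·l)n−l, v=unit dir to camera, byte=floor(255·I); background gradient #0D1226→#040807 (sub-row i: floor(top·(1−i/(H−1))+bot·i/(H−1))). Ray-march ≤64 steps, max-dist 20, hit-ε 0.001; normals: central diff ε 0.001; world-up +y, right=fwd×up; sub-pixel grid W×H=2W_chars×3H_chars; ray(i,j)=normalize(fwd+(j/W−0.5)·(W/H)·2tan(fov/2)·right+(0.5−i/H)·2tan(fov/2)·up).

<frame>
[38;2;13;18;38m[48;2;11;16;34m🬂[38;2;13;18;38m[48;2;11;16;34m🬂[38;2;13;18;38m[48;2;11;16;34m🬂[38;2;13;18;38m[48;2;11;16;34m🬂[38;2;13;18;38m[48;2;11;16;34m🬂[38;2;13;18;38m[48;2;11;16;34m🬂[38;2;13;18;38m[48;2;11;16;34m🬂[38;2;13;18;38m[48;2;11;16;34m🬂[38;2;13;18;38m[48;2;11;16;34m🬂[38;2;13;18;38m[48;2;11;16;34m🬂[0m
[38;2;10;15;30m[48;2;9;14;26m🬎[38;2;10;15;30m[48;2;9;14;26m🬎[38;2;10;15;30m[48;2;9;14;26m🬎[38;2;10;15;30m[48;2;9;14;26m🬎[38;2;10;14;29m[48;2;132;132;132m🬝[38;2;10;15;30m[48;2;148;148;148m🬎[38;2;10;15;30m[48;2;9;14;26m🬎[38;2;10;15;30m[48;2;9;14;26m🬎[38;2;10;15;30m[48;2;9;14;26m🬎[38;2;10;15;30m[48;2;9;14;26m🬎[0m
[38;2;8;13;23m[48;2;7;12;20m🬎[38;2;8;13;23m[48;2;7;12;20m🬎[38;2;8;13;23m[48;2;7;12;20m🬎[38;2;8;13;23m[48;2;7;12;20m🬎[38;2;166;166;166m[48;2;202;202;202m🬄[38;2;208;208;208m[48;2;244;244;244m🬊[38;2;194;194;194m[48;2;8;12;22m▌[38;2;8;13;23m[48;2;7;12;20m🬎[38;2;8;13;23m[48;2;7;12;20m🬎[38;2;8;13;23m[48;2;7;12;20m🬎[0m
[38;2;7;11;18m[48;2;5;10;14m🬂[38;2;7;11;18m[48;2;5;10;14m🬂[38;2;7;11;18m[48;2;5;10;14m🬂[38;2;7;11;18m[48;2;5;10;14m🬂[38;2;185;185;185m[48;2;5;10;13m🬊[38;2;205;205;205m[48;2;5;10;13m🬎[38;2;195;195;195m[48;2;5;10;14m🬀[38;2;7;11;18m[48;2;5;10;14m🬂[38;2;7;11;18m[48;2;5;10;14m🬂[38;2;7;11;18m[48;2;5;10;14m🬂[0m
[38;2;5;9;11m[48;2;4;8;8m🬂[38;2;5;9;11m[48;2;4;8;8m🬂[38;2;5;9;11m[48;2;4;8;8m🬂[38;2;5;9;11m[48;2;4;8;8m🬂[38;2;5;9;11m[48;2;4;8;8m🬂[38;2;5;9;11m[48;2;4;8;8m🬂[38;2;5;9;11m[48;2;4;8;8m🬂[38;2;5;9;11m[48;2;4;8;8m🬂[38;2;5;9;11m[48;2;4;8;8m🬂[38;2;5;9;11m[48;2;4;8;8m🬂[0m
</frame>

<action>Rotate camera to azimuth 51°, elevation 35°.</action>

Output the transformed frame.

<frame>
[38;2;13;18;38m[48;2;11;16;34m🬂[38;2;13;18;38m[48;2;11;16;34m🬂[38;2;13;18;38m[48;2;11;16;34m🬂[38;2;13;18;38m[48;2;11;16;34m🬂[38;2;13;18;38m[48;2;11;16;34m🬂[38;2;13;18;38m[48;2;11;16;34m🬂[38;2;13;18;38m[48;2;11;16;34m🬂[38;2;13;18;38m[48;2;11;16;34m🬂[38;2;13;18;38m[48;2;11;16;34m🬂[38;2;13;18;38m[48;2;11;16;34m🬂[0m
[38;2;10;15;30m[48;2;9;14;26m🬎[38;2;10;15;30m[48;2;9;14;26m🬎[38;2;10;15;30m[48;2;9;14;26m🬎[38;2;10;15;30m[48;2;9;14;26m🬎[38;2;10;14;29m[48;2;189;189;189m🬝[38;2;10;15;30m[48;2;186;186;186m🬎[38;2;10;15;30m[48;2;9;14;26m🬎[38;2;10;15;30m[48;2;9;14;26m🬎[38;2;10;15;30m[48;2;9;14;26m🬎[38;2;10;15;30m[48;2;9;14;26m🬎[0m
[38;2;8;13;23m[48;2;7;12;20m🬎[38;2;8;13;23m[48;2;7;12;20m🬎[38;2;8;13;23m[48;2;7;12;20m🬎[38;2;8;13;23m[48;2;7;12;20m🬎[38;2;204;204;204m[48;2;228;228;228m▌[38;2;243;243;243m[48;2;215;215;215m🬓[38;2;179;179;179m[48;2;8;12;22m▌[38;2;8;13;23m[48;2;7;12;20m🬎[38;2;8;13;23m[48;2;7;12;20m🬎[38;2;8;13;23m[48;2;7;12;20m🬎[0m
[38;2;7;11;18m[48;2;5;10;14m🬂[38;2;7;11;18m[48;2;5;10;14m🬂[38;2;7;11;18m[48;2;5;10;14m🬂[38;2;7;11;18m[48;2;5;10;14m🬂[38;2;168;168;168m[48;2;5;10;13m🬊[38;2;163;163;163m[48;2;5;10;13m🬎[38;2;144;144;144m[48;2;5;10;14m🬀[38;2;7;11;18m[48;2;5;10;14m🬂[38;2;7;11;18m[48;2;5;10;14m🬂[38;2;7;11;18m[48;2;5;10;14m🬂[0m
[38;2;5;9;11m[48;2;4;8;8m🬂[38;2;5;9;11m[48;2;4;8;8m🬂[38;2;5;9;11m[48;2;4;8;8m🬂[38;2;5;9;11m[48;2;4;8;8m🬂[38;2;5;9;11m[48;2;4;8;8m🬂[38;2;5;9;11m[48;2;4;8;8m🬂[38;2;5;9;11m[48;2;4;8;8m🬂[38;2;5;9;11m[48;2;4;8;8m🬂[38;2;5;9;11m[48;2;4;8;8m🬂[38;2;5;9;11m[48;2;4;8;8m🬂[0m
</frame>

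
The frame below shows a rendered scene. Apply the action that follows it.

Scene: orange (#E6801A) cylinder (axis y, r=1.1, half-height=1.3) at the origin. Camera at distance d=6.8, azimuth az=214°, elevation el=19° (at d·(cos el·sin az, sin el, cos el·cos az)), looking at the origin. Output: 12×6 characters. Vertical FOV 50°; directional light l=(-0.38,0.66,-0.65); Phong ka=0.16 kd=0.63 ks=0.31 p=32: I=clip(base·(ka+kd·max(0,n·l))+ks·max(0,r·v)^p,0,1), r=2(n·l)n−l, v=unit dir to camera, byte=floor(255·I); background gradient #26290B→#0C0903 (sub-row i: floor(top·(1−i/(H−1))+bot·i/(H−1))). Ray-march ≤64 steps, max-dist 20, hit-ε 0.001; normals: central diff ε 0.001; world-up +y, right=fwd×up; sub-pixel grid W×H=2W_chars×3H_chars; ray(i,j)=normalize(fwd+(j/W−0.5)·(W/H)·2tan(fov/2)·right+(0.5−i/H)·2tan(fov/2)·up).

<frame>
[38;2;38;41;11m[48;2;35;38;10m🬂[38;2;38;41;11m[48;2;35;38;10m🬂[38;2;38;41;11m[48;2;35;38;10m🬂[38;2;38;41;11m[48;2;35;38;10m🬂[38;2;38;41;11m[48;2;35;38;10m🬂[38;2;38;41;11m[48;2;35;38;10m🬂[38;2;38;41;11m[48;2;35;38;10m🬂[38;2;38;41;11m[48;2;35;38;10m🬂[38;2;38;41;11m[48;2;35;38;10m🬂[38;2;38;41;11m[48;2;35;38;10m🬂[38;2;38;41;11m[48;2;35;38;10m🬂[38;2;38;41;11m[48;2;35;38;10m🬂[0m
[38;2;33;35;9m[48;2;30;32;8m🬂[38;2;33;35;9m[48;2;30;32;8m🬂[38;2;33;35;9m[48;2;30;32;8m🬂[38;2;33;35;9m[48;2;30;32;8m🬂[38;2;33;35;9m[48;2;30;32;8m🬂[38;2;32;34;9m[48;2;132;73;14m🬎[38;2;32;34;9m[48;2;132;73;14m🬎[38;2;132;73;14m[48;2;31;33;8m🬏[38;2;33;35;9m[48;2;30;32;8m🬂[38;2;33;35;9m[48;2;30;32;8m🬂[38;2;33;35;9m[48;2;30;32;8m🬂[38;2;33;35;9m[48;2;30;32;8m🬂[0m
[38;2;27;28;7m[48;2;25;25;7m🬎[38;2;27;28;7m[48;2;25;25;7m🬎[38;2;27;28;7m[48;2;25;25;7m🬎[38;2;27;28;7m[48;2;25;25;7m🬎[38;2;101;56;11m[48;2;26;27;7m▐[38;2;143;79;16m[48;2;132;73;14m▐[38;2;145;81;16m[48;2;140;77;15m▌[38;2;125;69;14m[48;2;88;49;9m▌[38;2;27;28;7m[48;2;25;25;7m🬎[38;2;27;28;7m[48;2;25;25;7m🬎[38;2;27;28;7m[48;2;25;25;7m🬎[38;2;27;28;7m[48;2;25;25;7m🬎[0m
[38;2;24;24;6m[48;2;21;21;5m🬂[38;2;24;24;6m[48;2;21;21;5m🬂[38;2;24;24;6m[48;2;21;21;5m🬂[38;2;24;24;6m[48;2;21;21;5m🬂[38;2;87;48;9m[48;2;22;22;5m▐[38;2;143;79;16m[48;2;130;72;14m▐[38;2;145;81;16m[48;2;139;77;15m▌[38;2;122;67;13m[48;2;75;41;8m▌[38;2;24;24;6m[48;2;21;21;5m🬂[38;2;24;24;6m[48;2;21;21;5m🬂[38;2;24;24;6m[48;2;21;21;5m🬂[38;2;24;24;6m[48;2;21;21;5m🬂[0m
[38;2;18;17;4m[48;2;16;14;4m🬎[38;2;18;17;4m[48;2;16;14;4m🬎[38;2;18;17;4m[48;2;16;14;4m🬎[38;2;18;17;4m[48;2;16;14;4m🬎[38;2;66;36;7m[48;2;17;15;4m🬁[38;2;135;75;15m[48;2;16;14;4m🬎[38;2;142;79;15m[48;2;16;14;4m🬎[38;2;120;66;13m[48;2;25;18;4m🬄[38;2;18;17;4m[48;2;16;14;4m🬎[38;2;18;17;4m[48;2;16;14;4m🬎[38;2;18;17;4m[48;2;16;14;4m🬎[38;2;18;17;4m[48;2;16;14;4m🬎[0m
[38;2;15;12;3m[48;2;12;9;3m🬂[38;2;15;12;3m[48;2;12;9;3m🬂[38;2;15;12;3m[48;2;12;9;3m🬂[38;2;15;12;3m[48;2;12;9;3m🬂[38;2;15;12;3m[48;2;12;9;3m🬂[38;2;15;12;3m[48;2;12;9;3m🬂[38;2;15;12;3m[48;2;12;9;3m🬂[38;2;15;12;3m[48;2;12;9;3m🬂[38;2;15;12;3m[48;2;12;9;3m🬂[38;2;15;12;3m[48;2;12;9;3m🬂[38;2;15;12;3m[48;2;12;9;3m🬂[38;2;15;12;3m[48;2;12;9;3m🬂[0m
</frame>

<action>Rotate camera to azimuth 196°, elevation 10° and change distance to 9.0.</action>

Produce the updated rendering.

<frame>
[38;2;38;41;11m[48;2;35;38;10m🬂[38;2;38;41;11m[48;2;35;38;10m🬂[38;2;38;41;11m[48;2;35;38;10m🬂[38;2;38;41;11m[48;2;35;38;10m🬂[38;2;38;41;11m[48;2;35;38;10m🬂[38;2;38;41;11m[48;2;35;38;10m🬂[38;2;38;41;11m[48;2;35;38;10m🬂[38;2;38;41;11m[48;2;35;38;10m🬂[38;2;38;41;11m[48;2;35;38;10m🬂[38;2;38;41;11m[48;2;35;38;10m🬂[38;2;38;41;11m[48;2;35;38;10m🬂[38;2;38;41;11m[48;2;35;38;10m🬂[0m
[38;2;33;35;9m[48;2;30;32;8m🬂[38;2;33;35;9m[48;2;30;32;8m🬂[38;2;33;35;9m[48;2;30;32;8m🬂[38;2;33;35;9m[48;2;30;32;8m🬂[38;2;33;35;9m[48;2;30;32;8m🬂[38;2;33;35;9m[48;2;30;32;8m🬂[38;2;33;35;9m[48;2;30;32;8m🬂[38;2;33;35;9m[48;2;30;32;8m🬂[38;2;33;35;9m[48;2;30;32;8m🬂[38;2;33;35;9m[48;2;30;32;8m🬂[38;2;33;35;9m[48;2;30;32;8m🬂[38;2;33;35;9m[48;2;30;32;8m🬂[0m
[38;2;27;28;7m[48;2;25;25;7m🬎[38;2;27;28;7m[48;2;25;25;7m🬎[38;2;27;28;7m[48;2;25;25;7m🬎[38;2;27;28;7m[48;2;25;25;7m🬎[38;2;27;28;7m[48;2;25;25;7m🬎[38;2;28;29;8m[48;2;103;57;11m🬂[38;2;28;29;8m[48;2;143;79;16m🬂[38;2;124;69;14m[48;2;27;27;7m🬓[38;2;27;28;7m[48;2;25;25;7m🬎[38;2;27;28;7m[48;2;25;25;7m🬎[38;2;27;28;7m[48;2;25;25;7m🬎[38;2;27;28;7m[48;2;25;25;7m🬎[0m
[38;2;24;24;6m[48;2;21;21;5m🬂[38;2;24;24;6m[48;2;21;21;5m🬂[38;2;24;24;6m[48;2;21;21;5m🬂[38;2;24;24;6m[48;2;21;21;5m🬂[38;2;24;24;6m[48;2;21;21;5m🬂[38;2;124;69;14m[48;2;79;44;8m▐[38;2;142;79;16m[48;2;144;80;16m▌[38;2;122;67;13m[48;2;22;22;5m▌[38;2;24;24;6m[48;2;21;21;5m🬂[38;2;24;24;6m[48;2;21;21;5m🬂[38;2;24;24;6m[48;2;21;21;5m🬂[38;2;24;24;6m[48;2;21;21;5m🬂[0m
[38;2;18;17;4m[48;2;16;14;4m🬎[38;2;18;17;4m[48;2;16;14;4m🬎[38;2;18;17;4m[48;2;16;14;4m🬎[38;2;18;17;4m[48;2;16;14;4m🬎[38;2;18;17;4m[48;2;16;14;4m🬎[38;2;100;55;11m[48;2;17;15;4m🬂[38;2;143;79;16m[48;2;17;15;4m🬂[38;2;120;67;13m[48;2;17;15;4m🬀[38;2;18;17;4m[48;2;16;14;4m🬎[38;2;18;17;4m[48;2;16;14;4m🬎[38;2;18;17;4m[48;2;16;14;4m🬎[38;2;18;17;4m[48;2;16;14;4m🬎[0m
[38;2;15;12;3m[48;2;12;9;3m🬂[38;2;15;12;3m[48;2;12;9;3m🬂[38;2;15;12;3m[48;2;12;9;3m🬂[38;2;15;12;3m[48;2;12;9;3m🬂[38;2;15;12;3m[48;2;12;9;3m🬂[38;2;15;12;3m[48;2;12;9;3m🬂[38;2;15;12;3m[48;2;12;9;3m🬂[38;2;15;12;3m[48;2;12;9;3m🬂[38;2;15;12;3m[48;2;12;9;3m🬂[38;2;15;12;3m[48;2;12;9;3m🬂[38;2;15;12;3m[48;2;12;9;3m🬂[38;2;15;12;3m[48;2;12;9;3m🬂[0m
</frame>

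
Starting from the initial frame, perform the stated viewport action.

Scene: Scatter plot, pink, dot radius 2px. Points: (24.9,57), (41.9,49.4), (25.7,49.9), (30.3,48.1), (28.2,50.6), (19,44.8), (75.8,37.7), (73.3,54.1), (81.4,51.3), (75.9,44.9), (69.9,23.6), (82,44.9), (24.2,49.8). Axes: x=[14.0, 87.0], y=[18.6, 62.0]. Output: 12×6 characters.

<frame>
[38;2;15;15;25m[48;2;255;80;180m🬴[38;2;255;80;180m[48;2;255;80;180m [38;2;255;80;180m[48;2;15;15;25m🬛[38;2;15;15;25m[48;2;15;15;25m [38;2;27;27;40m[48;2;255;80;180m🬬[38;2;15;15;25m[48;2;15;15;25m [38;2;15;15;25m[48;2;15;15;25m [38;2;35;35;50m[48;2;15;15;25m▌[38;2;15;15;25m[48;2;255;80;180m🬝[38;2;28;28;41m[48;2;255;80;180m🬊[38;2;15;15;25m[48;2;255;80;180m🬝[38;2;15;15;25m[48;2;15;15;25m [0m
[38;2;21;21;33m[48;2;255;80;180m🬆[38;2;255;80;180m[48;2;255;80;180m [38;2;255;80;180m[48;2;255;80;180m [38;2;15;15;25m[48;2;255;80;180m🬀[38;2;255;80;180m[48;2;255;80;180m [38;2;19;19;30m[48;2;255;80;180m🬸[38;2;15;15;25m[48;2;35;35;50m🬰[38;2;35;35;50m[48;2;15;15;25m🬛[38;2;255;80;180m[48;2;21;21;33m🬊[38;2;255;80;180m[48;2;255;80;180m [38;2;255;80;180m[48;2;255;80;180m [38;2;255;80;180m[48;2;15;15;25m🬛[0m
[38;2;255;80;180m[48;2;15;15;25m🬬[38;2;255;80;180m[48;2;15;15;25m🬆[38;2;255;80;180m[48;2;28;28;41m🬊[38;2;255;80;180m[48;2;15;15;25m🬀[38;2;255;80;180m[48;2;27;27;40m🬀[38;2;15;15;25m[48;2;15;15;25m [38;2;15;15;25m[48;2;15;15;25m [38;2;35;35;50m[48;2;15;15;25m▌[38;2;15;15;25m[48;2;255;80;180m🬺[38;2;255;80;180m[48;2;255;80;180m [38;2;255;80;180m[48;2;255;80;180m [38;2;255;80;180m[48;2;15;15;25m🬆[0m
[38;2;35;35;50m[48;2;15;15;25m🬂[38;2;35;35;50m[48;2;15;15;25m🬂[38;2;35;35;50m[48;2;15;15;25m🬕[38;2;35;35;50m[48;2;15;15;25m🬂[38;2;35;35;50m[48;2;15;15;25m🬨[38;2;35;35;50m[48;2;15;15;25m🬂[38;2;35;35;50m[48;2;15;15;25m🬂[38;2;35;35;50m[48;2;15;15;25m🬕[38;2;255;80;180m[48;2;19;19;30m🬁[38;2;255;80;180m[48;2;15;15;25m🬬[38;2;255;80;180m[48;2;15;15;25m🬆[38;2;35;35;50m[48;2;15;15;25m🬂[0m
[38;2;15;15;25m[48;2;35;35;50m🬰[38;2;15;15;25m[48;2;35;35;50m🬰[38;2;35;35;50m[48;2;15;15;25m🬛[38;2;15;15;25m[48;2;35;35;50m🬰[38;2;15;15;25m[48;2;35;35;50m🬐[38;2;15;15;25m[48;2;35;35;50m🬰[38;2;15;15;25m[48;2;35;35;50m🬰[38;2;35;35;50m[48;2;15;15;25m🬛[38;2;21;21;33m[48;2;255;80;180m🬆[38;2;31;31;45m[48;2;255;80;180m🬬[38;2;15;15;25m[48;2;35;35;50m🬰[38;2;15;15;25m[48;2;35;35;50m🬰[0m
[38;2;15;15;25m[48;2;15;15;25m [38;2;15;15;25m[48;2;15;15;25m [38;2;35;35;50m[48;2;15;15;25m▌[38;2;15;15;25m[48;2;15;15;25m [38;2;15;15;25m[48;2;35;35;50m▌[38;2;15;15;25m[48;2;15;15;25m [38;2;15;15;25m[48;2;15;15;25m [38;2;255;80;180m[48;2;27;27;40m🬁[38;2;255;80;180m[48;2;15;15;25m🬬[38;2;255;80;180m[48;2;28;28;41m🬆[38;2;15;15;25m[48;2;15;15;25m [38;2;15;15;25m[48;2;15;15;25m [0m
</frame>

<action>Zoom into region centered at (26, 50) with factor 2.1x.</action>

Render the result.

<frame>
[38;2;15;15;25m[48;2;15;15;25m [38;2;15;15;25m[48;2;15;15;25m [38;2;35;35;50m[48;2;15;15;25m▌[38;2;15;15;25m[48;2;15;15;25m [38;2;21;21;33m[48;2;255;80;180m🬆[38;2;255;80;180m[48;2;15;15;25m🬺[38;2;15;15;25m[48;2;255;80;180m🬬[38;2;35;35;50m[48;2;15;15;25m▌[38;2;15;15;25m[48;2;15;15;25m [38;2;15;15;25m[48;2;35;35;50m▌[38;2;15;15;25m[48;2;15;15;25m [38;2;15;15;25m[48;2;15;15;25m [0m
[38;2;15;15;25m[48;2;35;35;50m🬰[38;2;15;15;25m[48;2;35;35;50m🬰[38;2;35;35;50m[48;2;15;15;25m🬛[38;2;15;15;25m[48;2;35;35;50m🬰[38;2;27;27;40m[48;2;255;80;180m🬺[38;2;255;80;180m[48;2;21;21;33m🬆[38;2;15;15;25m[48;2;35;35;50m🬰[38;2;35;35;50m[48;2;15;15;25m🬛[38;2;15;15;25m[48;2;35;35;50m🬰[38;2;15;15;25m[48;2;35;35;50m🬐[38;2;15;15;25m[48;2;35;35;50m🬰[38;2;15;15;25m[48;2;35;35;50m🬰[0m
[38;2;15;15;25m[48;2;15;15;25m [38;2;15;15;25m[48;2;15;15;25m [38;2;35;35;50m[48;2;15;15;25m▌[38;2;15;15;25m[48;2;15;15;25m [38;2;21;21;33m[48;2;255;80;180m🬆[38;2;255;80;180m[48;2;255;80;180m [38;2;255;80;180m[48;2;15;15;25m🬺[38;2;23;23;35m[48;2;255;80;180m🬬[38;2;15;15;25m[48;2;15;15;25m [38;2;15;15;25m[48;2;35;35;50m▌[38;2;15;15;25m[48;2;255;80;180m🬆[38;2;255;80;180m[48;2;15;15;25m🬺[0m
[38;2;35;35;50m[48;2;15;15;25m🬂[38;2;35;35;50m[48;2;15;15;25m🬂[38;2;31;31;45m[48;2;255;80;180m🬝[38;2;255;80;180m[48;2;28;28;41m🬱[38;2;255;80;180m[48;2;27;27;40m🬁[38;2;255;80;180m[48;2;15;15;25m🬎[38;2;255;80;180m[48;2;15;15;25m🬬[38;2;255;80;180m[48;2;255;80;180m [38;2;255;80;180m[48;2;23;23;35m🬃[38;2;35;35;50m[48;2;15;15;25m🬨[38;2;255;80;180m[48;2;19;19;30m🬁[38;2;255;80;180m[48;2;15;15;25m🬆[0m
[38;2;15;15;25m[48;2;35;35;50m🬰[38;2;15;15;25m[48;2;35;35;50m🬰[38;2;255;80;180m[48;2;28;28;41m🬊[38;2;255;80;180m[48;2;15;15;25m🬝[38;2;255;80;180m[48;2;31;31;45m🬀[38;2;15;15;25m[48;2;35;35;50m🬰[38;2;15;15;25m[48;2;35;35;50m🬰[38;2;255;80;180m[48;2;27;27;40m🬀[38;2;15;15;25m[48;2;35;35;50m🬰[38;2;15;15;25m[48;2;35;35;50m🬐[38;2;15;15;25m[48;2;35;35;50m🬰[38;2;15;15;25m[48;2;35;35;50m🬰[0m
[38;2;15;15;25m[48;2;15;15;25m [38;2;15;15;25m[48;2;15;15;25m [38;2;35;35;50m[48;2;15;15;25m▌[38;2;15;15;25m[48;2;15;15;25m [38;2;15;15;25m[48;2;35;35;50m▌[38;2;15;15;25m[48;2;15;15;25m [38;2;15;15;25m[48;2;15;15;25m [38;2;35;35;50m[48;2;15;15;25m▌[38;2;15;15;25m[48;2;15;15;25m [38;2;15;15;25m[48;2;35;35;50m▌[38;2;15;15;25m[48;2;15;15;25m [38;2;15;15;25m[48;2;15;15;25m [0m
</frame>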